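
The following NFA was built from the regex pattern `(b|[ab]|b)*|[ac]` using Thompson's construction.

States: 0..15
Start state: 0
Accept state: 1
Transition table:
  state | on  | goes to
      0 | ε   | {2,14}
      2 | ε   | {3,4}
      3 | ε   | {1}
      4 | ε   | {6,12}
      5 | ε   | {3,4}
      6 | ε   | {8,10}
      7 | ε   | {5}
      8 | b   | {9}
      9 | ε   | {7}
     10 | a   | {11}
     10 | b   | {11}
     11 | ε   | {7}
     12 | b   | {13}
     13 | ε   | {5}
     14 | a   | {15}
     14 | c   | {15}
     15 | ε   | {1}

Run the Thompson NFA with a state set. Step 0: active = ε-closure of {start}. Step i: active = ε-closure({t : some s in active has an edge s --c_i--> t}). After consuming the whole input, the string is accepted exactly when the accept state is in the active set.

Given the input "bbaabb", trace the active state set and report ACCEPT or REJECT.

S₀ = ε-closure({0}) = {0,1,2,3,4,6,8,10,12,14}
'b' @ 1: {1,3,4,5,6,7,8,9,10,11,12,13}  [accepting]
'b' @ 2: {1,3,4,5,6,7,8,9,10,11,12,13}  [accepting]
'a' @ 3: {1,3,4,5,6,7,8,10,11,12}  [accepting]
'a' @ 4: {1,3,4,5,6,7,8,10,11,12}  [accepting]
'b' @ 5: {1,3,4,5,6,7,8,9,10,11,12,13}  [accepting]
'b' @ 6: {1,3,4,5,6,7,8,9,10,11,12,13}  [accepting]
end set {1,3,4,5,6,7,8,9,10,11,12,13} — state 1 in

Answer: ACCEPT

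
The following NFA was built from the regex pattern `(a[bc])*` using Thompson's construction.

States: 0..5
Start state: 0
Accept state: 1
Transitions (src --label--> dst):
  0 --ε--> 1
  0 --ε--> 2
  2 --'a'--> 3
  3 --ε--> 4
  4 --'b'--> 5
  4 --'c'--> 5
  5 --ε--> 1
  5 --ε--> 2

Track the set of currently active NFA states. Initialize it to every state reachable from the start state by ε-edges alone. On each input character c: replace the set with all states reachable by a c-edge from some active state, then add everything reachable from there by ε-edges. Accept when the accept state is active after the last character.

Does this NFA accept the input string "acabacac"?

Answer: ACCEPT

Steps:
S₀ = ε-closure({0}) = {0,1,2}
'a' @ 1: {3,4}
'c' @ 2: {1,2,5}  [accepting]
'a' @ 3: {3,4}
'b' @ 4: {1,2,5}  [accepting]
'a' @ 5: {3,4}
'c' @ 6: {1,2,5}  [accepting]
'a' @ 7: {3,4}
'c' @ 8: {1,2,5}  [accepting]
final: {1,2,5}; accept 1 in set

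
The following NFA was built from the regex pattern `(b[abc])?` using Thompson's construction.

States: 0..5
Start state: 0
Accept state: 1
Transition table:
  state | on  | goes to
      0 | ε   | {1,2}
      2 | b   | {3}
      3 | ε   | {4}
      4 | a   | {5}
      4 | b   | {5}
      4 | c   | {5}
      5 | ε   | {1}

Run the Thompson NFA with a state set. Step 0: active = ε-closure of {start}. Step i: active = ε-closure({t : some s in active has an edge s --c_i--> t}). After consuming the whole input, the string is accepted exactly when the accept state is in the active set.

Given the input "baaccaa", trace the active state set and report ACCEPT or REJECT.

start: ε-closure({0}) = {0,1,2}
'b' @ 1: {3,4}
'a' @ 2: {1,5}  [accepting]
'a' @ 3: {}  — state set empty
rest 'ccaa' ignored (set empty)
end set {} — state 1 not in

Answer: REJECT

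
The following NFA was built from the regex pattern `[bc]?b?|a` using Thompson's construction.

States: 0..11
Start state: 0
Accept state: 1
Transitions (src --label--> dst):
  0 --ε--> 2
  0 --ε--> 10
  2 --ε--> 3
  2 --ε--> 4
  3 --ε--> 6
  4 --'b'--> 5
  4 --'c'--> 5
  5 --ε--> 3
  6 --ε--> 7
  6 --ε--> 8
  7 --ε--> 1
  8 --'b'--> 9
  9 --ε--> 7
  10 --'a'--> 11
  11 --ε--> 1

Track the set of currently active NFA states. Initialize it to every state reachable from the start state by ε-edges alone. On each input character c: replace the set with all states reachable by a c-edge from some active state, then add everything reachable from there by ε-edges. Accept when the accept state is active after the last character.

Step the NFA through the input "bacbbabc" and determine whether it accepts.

Answer: REJECT

Steps:
initial (ε-close {0}): {0,1,2,3,4,6,7,8,10}
'b' @ 1: {1,3,5,6,7,8,9}  ✓accept
'a' @ 2: {}  — dead — no transitions
rest 'cbbabc' ignored (set empty)
end set {} — state 1 not in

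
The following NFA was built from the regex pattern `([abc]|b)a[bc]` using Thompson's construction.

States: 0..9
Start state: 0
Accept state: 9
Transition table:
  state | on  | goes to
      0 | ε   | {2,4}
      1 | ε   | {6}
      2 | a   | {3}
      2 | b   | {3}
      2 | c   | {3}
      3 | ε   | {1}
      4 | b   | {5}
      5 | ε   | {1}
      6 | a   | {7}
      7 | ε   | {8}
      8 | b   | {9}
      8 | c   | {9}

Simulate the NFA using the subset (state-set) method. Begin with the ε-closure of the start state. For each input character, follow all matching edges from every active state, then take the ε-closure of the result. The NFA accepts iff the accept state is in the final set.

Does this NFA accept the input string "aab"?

Answer: ACCEPT

Derivation:
S₀ = ε-closure({0}) = {0,2,4}
'a' @ 1: {1,3,6}
'a' @ 2: {7,8}
'b' @ 3: {9}  [accepting]
end set {9} — state 9 in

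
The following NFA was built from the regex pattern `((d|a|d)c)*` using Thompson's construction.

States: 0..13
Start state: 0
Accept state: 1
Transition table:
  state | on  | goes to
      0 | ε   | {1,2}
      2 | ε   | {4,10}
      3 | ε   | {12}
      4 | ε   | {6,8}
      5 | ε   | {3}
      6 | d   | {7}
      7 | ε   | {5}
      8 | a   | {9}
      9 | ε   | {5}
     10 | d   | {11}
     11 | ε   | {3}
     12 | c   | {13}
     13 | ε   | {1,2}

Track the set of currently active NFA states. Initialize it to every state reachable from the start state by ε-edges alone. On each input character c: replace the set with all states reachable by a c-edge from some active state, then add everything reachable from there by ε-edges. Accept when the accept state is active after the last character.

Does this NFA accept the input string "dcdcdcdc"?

Answer: ACCEPT

Derivation:
initial (ε-close {0}): {0,1,2,4,6,8,10}
'd' @ 1: {3,5,7,11,12}
'c' @ 2: {1,2,4,6,8,10,13}  [accepting]
'd' @ 3: {3,5,7,11,12}
'c' @ 4: {1,2,4,6,8,10,13}  [accepting]
'd' @ 5: {3,5,7,11,12}
'c' @ 6: {1,2,4,6,8,10,13}  [accepting]
'd' @ 7: {3,5,7,11,12}
'c' @ 8: {1,2,4,6,8,10,13}  [accepting]
end set {1,2,4,6,8,10,13} — state 1 in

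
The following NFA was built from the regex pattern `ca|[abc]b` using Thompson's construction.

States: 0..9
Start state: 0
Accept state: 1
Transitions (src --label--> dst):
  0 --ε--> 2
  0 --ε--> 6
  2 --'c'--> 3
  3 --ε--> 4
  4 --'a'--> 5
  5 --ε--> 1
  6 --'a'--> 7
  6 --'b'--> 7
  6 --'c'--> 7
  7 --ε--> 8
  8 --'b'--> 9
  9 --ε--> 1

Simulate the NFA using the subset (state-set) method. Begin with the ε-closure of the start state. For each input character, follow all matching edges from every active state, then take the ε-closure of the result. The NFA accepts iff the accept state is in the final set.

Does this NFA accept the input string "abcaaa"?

Answer: REJECT

Derivation:
initial (ε-close {0}): {0,2,6}
'a' @ 1: {7,8}
'b' @ 2: {1,9}  ✓accept
'c' @ 3: {}  — state set empty
rest 'aaa' ignored (set empty)
end set {} — state 1 not in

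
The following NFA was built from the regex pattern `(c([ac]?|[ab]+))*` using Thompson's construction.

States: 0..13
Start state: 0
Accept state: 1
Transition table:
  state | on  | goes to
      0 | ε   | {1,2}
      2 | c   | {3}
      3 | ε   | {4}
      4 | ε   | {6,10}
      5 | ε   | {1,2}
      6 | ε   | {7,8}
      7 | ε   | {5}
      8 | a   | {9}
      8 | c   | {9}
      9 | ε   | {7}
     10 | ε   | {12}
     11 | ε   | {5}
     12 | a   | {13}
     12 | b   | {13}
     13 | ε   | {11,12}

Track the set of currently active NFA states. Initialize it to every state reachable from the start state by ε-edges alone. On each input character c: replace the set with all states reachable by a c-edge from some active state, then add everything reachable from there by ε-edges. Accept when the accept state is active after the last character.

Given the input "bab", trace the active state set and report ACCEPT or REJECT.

Answer: REJECT

Steps:
S₀ = ε-closure({0}) = {0,1,2}
'b' @ 1: {}  — state set empty
rest 'ab' ignored (set empty)
after full input: {}  (accept=1 not in)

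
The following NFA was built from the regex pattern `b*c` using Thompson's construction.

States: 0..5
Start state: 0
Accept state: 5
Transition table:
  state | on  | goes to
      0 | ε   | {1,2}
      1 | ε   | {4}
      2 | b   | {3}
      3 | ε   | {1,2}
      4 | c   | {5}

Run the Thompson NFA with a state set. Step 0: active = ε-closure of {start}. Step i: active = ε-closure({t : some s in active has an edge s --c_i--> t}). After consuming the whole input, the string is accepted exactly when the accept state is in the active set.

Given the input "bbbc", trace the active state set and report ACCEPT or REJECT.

Answer: ACCEPT

Derivation:
S₀ = ε-closure({0}) = {0,1,2,4}
'b' @ 1: {1,2,3,4}
'b' @ 2: {1,2,3,4}
'b' @ 3: {1,2,3,4}
'c' @ 4: {5}  ✓accept
final: {5}; accept 5 in set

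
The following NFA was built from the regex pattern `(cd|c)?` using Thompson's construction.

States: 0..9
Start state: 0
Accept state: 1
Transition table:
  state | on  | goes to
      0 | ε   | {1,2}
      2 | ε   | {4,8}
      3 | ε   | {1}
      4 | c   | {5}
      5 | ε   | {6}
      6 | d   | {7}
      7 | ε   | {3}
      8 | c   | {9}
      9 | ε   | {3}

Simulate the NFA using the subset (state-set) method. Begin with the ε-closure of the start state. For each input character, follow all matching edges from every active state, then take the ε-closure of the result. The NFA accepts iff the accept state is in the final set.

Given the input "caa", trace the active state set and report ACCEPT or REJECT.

S₀ = ε-closure({0}) = {0,1,2,4,8}
'c' @ 1: {1,3,5,6,9}  [accepting]
'a' @ 2: {}  — no active states
rest 'a' ignored (set empty)
final: {}; accept 1 not in set

Answer: REJECT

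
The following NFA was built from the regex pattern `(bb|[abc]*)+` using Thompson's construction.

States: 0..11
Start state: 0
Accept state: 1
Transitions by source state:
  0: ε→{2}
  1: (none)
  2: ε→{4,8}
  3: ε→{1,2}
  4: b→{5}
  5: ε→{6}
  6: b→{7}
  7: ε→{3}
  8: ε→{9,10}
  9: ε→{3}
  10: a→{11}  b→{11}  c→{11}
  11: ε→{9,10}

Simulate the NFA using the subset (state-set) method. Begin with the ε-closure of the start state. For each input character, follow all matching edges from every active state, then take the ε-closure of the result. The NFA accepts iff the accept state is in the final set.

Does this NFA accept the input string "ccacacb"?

start: ε-closure({0}) = {0,1,2,3,4,8,9,10}
'c' @ 1: {1,2,3,4,8,9,10,11}  ✓accept
'c' @ 2: {1,2,3,4,8,9,10,11}  ✓accept
'a' @ 3: {1,2,3,4,8,9,10,11}  ✓accept
'c' @ 4: {1,2,3,4,8,9,10,11}  ✓accept
'a' @ 5: {1,2,3,4,8,9,10,11}  ✓accept
'c' @ 6: {1,2,3,4,8,9,10,11}  ✓accept
'b' @ 7: {1,2,3,4,5,6,8,9,10,11}  ✓accept
after full input: {1,2,3,4,5,6,8,9,10,11}  (accept=1 in)

Answer: ACCEPT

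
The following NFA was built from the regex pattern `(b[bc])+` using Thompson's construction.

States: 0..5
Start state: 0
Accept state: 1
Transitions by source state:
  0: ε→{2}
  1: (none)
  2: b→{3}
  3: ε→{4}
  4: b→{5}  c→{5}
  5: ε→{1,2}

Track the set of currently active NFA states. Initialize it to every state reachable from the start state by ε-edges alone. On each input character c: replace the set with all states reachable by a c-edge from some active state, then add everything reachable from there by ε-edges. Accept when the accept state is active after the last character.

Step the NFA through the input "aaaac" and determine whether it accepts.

Answer: REJECT

Derivation:
initial (ε-close {0}): {0,2}
'a' @ 1: {}  — dead — no transitions
rest 'aaac' ignored (set empty)
after full input: {}  (accept=1 not in)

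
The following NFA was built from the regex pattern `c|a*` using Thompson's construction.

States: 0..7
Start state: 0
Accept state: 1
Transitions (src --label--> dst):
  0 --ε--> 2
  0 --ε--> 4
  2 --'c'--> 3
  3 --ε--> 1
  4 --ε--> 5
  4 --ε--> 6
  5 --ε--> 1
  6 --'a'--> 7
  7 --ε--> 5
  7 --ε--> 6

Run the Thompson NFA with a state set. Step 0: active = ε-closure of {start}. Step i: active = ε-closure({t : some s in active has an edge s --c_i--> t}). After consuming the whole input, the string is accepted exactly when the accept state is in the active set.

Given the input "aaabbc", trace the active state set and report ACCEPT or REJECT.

initial (ε-close {0}): {0,1,2,4,5,6}
'a' @ 1: {1,5,6,7}  ✓accept
'a' @ 2: {1,5,6,7}  ✓accept
'a' @ 3: {1,5,6,7}  ✓accept
'b' @ 4: {}  — no active states
rest 'bc' ignored (set empty)
after full input: {}  (accept=1 not in)

Answer: REJECT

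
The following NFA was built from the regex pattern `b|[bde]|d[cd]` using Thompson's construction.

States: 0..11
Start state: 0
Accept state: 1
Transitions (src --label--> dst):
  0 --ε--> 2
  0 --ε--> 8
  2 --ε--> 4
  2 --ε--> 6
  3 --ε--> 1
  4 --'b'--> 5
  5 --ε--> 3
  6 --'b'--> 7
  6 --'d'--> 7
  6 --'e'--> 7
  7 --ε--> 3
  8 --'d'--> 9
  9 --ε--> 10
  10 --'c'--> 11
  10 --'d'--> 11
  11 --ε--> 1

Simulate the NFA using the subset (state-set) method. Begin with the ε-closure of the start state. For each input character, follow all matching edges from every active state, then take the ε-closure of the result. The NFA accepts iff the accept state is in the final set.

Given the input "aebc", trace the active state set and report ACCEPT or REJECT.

Answer: REJECT

Derivation:
S₀ = ε-closure({0}) = {0,2,4,6,8}
'a' @ 1: {}  — no active states
rest 'ebc' ignored (set empty)
after full input: {}  (accept=1 not in)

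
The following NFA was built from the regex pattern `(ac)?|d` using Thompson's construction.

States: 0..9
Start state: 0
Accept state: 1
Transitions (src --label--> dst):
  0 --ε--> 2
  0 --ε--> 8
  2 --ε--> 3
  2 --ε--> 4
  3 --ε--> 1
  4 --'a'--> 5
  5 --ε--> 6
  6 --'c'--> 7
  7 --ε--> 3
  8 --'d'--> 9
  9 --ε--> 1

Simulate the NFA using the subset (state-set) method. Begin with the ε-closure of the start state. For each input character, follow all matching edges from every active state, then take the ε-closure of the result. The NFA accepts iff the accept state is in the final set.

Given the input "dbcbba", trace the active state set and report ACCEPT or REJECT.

initial (ε-close {0}): {0,1,2,3,4,8}
'd' @ 1: {1,9}  ✓accept
'b' @ 2: {}  — no active states
rest 'cbba' ignored (set empty)
final: {}; accept 1 not in set

Answer: REJECT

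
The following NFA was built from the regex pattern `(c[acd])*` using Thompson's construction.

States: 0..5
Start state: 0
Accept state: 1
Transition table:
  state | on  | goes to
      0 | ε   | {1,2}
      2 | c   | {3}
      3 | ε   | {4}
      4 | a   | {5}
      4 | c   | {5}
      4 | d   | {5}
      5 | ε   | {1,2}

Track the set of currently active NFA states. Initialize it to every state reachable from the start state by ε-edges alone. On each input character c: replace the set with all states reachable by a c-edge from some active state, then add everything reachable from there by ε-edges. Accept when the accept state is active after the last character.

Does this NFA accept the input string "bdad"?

initial (ε-close {0}): {0,1,2}
'b' @ 1: {}  — state set empty
rest 'dad' ignored (set empty)
after full input: {}  (accept=1 not in)

Answer: REJECT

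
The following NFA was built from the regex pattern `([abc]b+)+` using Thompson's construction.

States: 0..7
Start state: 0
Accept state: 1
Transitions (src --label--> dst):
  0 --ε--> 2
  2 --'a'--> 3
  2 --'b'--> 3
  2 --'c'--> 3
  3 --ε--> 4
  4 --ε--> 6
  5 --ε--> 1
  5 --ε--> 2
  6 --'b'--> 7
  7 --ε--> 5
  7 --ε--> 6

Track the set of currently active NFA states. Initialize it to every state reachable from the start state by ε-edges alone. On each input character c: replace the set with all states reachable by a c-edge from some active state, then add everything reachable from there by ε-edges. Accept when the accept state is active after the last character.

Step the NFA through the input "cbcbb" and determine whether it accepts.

initial (ε-close {0}): {0,2}
'c' @ 1: {3,4,6}
'b' @ 2: {1,2,5,6,7}  (accept∈set)
'c' @ 3: {3,4,6}
'b' @ 4: {1,2,5,6,7}  (accept∈set)
'b' @ 5: {1,2,3,4,5,6,7}  (accept∈set)
end set {1,2,3,4,5,6,7} — state 1 in

Answer: ACCEPT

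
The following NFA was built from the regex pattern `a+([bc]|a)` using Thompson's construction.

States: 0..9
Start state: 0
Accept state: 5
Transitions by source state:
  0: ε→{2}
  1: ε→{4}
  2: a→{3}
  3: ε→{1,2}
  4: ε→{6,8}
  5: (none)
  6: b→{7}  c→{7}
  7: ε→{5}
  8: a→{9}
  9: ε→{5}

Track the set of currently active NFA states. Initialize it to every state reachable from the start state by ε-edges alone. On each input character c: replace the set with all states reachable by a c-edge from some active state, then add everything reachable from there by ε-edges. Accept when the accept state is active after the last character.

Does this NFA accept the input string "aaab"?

Answer: ACCEPT

Trace:
S₀ = ε-closure({0}) = {0,2}
'a' @ 1: {1,2,3,4,6,8}
'a' @ 2: {1,2,3,4,5,6,8,9}  (accept∈set)
'a' @ 3: {1,2,3,4,5,6,8,9}  (accept∈set)
'b' @ 4: {5,7}  (accept∈set)
final: {5,7}; accept 5 in set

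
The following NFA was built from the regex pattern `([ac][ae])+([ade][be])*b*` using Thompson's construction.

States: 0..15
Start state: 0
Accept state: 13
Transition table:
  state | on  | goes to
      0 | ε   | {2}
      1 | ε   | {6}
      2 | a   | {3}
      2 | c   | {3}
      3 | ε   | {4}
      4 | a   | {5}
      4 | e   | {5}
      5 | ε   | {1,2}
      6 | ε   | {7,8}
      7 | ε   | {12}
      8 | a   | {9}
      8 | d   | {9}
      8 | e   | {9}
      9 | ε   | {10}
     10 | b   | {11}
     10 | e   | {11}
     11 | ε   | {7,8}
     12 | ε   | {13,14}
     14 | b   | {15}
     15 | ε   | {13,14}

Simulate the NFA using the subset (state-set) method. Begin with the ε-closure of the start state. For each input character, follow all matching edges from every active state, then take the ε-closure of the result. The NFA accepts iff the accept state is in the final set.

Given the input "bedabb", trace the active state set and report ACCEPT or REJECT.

Answer: REJECT

Trace:
initial (ε-close {0}): {0,2}
'b' @ 1: {}  — no active states
rest 'edabb' ignored (set empty)
after full input: {}  (accept=13 not in)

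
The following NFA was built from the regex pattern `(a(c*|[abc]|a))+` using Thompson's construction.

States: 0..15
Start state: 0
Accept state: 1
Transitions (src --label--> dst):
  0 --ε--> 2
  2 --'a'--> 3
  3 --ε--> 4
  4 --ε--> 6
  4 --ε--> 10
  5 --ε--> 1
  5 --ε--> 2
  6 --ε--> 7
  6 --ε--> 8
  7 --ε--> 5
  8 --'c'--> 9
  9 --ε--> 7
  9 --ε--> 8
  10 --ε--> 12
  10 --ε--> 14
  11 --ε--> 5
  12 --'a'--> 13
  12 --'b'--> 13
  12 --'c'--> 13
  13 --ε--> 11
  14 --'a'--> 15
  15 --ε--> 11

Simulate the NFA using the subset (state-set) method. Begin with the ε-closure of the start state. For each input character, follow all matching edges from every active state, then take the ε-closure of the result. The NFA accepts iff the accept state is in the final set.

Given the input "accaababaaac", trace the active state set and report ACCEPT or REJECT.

S₀ = ε-closure({0}) = {0,2}
'a' @ 1: {1,2,3,4,5,6,7,8,10,12,14}  ✓accept
'c' @ 2: {1,2,5,7,8,9,11,13}  ✓accept
'c' @ 3: {1,2,5,7,8,9}  ✓accept
'a' @ 4: {1,2,3,4,5,6,7,8,10,12,14}  ✓accept
'a' @ 5: {1,2,3,4,5,6,7,8,10,11,12,13,14,15}  ✓accept
'b' @ 6: {1,2,5,11,13}  ✓accept
'a' @ 7: {1,2,3,4,5,6,7,8,10,12,14}  ✓accept
'b' @ 8: {1,2,5,11,13}  ✓accept
'a' @ 9: {1,2,3,4,5,6,7,8,10,12,14}  ✓accept
'a' @ 10: {1,2,3,4,5,6,7,8,10,11,12,13,14,15}  ✓accept
'a' @ 11: {1,2,3,4,5,6,7,8,10,11,12,13,14,15}  ✓accept
'c' @ 12: {1,2,5,7,8,9,11,13}  ✓accept
after full input: {1,2,5,7,8,9,11,13}  (accept=1 in)

Answer: ACCEPT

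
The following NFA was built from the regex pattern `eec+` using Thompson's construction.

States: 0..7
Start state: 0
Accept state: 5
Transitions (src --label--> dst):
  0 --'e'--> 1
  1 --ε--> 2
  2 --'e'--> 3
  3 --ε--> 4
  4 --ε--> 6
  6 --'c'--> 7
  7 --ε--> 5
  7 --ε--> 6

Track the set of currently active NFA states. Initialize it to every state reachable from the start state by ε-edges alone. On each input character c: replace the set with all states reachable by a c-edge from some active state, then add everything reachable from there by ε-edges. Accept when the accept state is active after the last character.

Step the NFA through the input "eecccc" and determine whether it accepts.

S₀ = ε-closure({0}) = {0}
'e' @ 1: {1,2}
'e' @ 2: {3,4,6}
'c' @ 3: {5,6,7}  [accepting]
'c' @ 4: {5,6,7}  [accepting]
'c' @ 5: {5,6,7}  [accepting]
'c' @ 6: {5,6,7}  [accepting]
end set {5,6,7} — state 5 in

Answer: ACCEPT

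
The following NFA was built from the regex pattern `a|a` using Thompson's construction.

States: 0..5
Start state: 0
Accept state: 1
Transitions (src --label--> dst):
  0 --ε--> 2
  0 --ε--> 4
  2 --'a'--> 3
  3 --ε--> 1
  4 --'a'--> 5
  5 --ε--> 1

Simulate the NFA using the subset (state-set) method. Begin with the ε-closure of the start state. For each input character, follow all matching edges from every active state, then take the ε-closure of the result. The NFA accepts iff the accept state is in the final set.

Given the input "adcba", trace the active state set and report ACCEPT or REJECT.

Answer: REJECT

Steps:
start: ε-closure({0}) = {0,2,4}
'a' @ 1: {1,3,5}  (accept∈set)
'd' @ 2: {}  — no active states
rest 'cba' ignored (set empty)
final: {}; accept 1 not in set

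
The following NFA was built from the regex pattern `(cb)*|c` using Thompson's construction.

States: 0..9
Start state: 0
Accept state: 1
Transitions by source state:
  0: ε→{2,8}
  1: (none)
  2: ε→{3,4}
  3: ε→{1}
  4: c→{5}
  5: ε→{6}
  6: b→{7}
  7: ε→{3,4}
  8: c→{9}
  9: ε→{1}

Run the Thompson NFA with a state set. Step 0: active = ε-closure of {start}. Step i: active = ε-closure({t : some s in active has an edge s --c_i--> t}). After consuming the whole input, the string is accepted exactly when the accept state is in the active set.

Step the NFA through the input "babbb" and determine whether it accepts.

Answer: REJECT

Derivation:
start: ε-closure({0}) = {0,1,2,3,4,8}
'b' @ 1: {}  — no active states
rest 'abbb' ignored (set empty)
after full input: {}  (accept=1 not in)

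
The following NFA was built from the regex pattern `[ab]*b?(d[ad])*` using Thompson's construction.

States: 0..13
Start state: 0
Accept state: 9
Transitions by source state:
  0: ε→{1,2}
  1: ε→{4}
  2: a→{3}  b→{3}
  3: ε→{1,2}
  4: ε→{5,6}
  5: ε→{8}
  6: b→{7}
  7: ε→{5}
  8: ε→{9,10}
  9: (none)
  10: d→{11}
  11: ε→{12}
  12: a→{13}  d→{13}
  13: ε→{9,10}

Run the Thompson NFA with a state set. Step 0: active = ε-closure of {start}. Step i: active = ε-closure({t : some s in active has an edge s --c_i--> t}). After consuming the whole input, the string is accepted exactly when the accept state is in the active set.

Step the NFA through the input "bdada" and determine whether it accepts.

S₀ = ε-closure({0}) = {0,1,2,4,5,6,8,9,10}
'b' @ 1: {1,2,3,4,5,6,7,8,9,10}  [accepting]
'd' @ 2: {11,12}
'a' @ 3: {9,10,13}  [accepting]
'd' @ 4: {11,12}
'a' @ 5: {9,10,13}  [accepting]
end set {9,10,13} — state 9 in

Answer: ACCEPT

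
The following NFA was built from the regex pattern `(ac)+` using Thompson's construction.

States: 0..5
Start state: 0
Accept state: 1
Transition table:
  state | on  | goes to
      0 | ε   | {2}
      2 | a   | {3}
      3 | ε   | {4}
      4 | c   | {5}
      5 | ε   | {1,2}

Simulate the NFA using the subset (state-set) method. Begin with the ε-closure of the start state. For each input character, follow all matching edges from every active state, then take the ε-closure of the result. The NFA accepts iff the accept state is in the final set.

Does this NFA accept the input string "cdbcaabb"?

Answer: REJECT

Trace:
initial (ε-close {0}): {0,2}
'c' @ 1: {}  — dead — no transitions
rest 'dbcaabb' ignored (set empty)
after full input: {}  (accept=1 not in)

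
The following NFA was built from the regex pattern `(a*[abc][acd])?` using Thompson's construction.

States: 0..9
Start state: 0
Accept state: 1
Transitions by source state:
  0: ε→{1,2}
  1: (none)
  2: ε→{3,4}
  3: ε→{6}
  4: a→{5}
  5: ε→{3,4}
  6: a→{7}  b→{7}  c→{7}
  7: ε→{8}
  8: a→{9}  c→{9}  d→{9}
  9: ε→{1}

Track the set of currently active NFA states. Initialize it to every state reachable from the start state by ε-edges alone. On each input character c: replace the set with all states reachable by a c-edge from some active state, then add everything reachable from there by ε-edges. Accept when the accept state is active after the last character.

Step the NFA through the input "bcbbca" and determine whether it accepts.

start: ε-closure({0}) = {0,1,2,3,4,6}
'b' @ 1: {7,8}
'c' @ 2: {1,9}  [accepting]
'b' @ 3: {}  — no active states
rest 'bca' ignored (set empty)
after full input: {}  (accept=1 not in)

Answer: REJECT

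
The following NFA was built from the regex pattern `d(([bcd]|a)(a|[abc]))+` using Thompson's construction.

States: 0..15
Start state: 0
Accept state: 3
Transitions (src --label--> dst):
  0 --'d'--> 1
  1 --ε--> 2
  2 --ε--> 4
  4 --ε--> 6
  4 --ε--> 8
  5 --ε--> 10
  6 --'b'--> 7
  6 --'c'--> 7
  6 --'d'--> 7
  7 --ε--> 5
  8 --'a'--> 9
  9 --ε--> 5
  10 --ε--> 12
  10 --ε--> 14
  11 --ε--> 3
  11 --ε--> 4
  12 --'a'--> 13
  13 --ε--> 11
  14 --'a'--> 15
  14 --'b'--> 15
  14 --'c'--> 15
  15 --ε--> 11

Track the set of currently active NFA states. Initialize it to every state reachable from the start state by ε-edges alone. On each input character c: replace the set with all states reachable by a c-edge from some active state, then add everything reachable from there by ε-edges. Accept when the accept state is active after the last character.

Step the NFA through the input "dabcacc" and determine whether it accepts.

Answer: ACCEPT

Steps:
S₀ = ε-closure({0}) = {0}
'd' @ 1: {1,2,4,6,8}
'a' @ 2: {5,9,10,12,14}
'b' @ 3: {3,4,6,8,11,15}  [accepting]
'c' @ 4: {5,7,10,12,14}
'a' @ 5: {3,4,6,8,11,13,15}  [accepting]
'c' @ 6: {5,7,10,12,14}
'c' @ 7: {3,4,6,8,11,15}  [accepting]
final: {3,4,6,8,11,15}; accept 3 in set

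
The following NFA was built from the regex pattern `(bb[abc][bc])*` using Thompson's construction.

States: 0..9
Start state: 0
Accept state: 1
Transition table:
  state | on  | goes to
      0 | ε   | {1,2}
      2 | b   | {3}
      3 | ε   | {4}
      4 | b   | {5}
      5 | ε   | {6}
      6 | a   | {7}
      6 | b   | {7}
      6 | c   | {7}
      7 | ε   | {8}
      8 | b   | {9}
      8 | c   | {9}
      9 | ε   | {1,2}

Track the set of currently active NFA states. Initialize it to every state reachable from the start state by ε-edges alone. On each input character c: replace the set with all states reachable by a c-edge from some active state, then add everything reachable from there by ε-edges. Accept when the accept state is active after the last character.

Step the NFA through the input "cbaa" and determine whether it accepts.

S₀ = ε-closure({0}) = {0,1,2}
'c' @ 1: {}  — dead — no transitions
rest 'baa' ignored (set empty)
after full input: {}  (accept=1 not in)

Answer: REJECT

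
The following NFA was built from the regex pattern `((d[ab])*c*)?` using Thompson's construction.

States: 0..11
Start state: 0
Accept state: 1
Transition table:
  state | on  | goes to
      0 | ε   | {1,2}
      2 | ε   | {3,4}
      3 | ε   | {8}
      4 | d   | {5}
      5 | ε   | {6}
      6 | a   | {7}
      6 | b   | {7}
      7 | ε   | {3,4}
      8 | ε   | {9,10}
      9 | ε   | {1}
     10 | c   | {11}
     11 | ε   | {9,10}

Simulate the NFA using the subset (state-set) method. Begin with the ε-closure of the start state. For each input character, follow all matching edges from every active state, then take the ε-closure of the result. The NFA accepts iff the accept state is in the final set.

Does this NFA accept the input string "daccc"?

start: ε-closure({0}) = {0,1,2,3,4,8,9,10}
'd' @ 1: {5,6}
'a' @ 2: {1,3,4,7,8,9,10}  (accept∈set)
'c' @ 3: {1,9,10,11}  (accept∈set)
'c' @ 4: {1,9,10,11}  (accept∈set)
'c' @ 5: {1,9,10,11}  (accept∈set)
end set {1,9,10,11} — state 1 in

Answer: ACCEPT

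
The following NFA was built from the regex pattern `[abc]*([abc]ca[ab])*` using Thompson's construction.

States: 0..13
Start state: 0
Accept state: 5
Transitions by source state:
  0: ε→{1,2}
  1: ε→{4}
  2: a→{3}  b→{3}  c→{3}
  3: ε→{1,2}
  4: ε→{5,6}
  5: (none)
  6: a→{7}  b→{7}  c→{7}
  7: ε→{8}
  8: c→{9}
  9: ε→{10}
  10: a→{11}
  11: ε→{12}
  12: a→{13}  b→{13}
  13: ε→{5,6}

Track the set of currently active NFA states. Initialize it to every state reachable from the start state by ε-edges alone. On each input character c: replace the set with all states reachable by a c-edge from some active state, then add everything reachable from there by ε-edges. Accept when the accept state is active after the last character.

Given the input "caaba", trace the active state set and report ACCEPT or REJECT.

Answer: ACCEPT

Steps:
start: ε-closure({0}) = {0,1,2,4,5,6}
'c' @ 1: {1,2,3,4,5,6,7,8}  ✓accept
'a' @ 2: {1,2,3,4,5,6,7,8}  ✓accept
'a' @ 3: {1,2,3,4,5,6,7,8}  ✓accept
'b' @ 4: {1,2,3,4,5,6,7,8}  ✓accept
'a' @ 5: {1,2,3,4,5,6,7,8}  ✓accept
end set {1,2,3,4,5,6,7,8} — state 5 in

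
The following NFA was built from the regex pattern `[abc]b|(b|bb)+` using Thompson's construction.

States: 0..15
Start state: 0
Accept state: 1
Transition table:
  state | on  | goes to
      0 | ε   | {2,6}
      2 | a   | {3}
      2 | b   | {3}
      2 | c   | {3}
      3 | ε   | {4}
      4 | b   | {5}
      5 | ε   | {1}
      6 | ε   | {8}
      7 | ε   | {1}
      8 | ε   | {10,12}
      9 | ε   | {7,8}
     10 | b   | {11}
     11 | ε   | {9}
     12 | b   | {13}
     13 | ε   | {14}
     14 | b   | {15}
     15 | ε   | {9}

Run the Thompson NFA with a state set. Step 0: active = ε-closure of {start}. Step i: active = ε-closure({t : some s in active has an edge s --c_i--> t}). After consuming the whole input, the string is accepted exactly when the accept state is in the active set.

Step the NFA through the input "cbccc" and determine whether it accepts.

Answer: REJECT

Steps:
S₀ = ε-closure({0}) = {0,2,6,8,10,12}
'c' @ 1: {3,4}
'b' @ 2: {1,5}  [accepting]
'c' @ 3: {}  — no active states
rest 'cc' ignored (set empty)
after full input: {}  (accept=1 not in)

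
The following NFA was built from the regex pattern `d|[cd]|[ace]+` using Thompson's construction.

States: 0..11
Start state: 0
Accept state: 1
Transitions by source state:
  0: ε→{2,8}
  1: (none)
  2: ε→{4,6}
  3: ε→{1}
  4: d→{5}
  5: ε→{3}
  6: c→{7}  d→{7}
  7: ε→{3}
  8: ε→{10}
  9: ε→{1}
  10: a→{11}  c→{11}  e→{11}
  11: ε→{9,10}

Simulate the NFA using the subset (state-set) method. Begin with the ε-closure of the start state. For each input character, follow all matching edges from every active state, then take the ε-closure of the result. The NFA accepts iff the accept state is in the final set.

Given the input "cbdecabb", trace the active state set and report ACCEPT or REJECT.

start: ε-closure({0}) = {0,2,4,6,8,10}
'c' @ 1: {1,3,7,9,10,11}  (accept∈set)
'b' @ 2: {}  — no active states
rest 'decabb' ignored (set empty)
end set {} — state 1 not in

Answer: REJECT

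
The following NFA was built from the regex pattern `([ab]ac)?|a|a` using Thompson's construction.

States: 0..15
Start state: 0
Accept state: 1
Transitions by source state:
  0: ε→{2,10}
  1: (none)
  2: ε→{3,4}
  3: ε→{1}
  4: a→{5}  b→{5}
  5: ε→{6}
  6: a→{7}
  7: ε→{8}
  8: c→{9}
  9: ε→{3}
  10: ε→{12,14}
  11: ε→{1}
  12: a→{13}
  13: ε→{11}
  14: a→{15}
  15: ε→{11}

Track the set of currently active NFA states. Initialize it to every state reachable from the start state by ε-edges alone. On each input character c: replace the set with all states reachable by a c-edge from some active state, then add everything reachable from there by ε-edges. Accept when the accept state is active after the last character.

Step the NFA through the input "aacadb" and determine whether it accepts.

Answer: REJECT

Trace:
S₀ = ε-closure({0}) = {0,1,2,3,4,10,12,14}
'a' @ 1: {1,5,6,11,13,15}  [accepting]
'a' @ 2: {7,8}
'c' @ 3: {1,3,9}  [accepting]
'a' @ 4: {}  — dead — no transitions
rest 'db' ignored (set empty)
final: {}; accept 1 not in set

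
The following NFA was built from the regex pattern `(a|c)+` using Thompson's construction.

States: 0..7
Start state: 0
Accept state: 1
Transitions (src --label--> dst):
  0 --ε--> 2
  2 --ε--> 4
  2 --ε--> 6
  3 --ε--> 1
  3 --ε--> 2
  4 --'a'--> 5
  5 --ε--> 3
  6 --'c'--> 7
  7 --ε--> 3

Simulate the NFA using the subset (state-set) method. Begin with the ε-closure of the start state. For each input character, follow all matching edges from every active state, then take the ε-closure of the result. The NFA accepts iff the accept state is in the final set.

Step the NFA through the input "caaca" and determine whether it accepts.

Answer: ACCEPT

Derivation:
start: ε-closure({0}) = {0,2,4,6}
'c' @ 1: {1,2,3,4,6,7}  [accepting]
'a' @ 2: {1,2,3,4,5,6}  [accepting]
'a' @ 3: {1,2,3,4,5,6}  [accepting]
'c' @ 4: {1,2,3,4,6,7}  [accepting]
'a' @ 5: {1,2,3,4,5,6}  [accepting]
after full input: {1,2,3,4,5,6}  (accept=1 in)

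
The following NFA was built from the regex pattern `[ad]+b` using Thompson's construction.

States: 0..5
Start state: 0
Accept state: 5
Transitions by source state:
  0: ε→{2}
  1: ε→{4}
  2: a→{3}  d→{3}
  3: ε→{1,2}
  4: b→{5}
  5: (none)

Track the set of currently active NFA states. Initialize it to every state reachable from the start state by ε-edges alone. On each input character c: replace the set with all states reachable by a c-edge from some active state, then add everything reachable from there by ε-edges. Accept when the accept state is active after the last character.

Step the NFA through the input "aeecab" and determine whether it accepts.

S₀ = ε-closure({0}) = {0,2}
'a' @ 1: {1,2,3,4}
'e' @ 2: {}  — no active states
rest 'ecab' ignored (set empty)
after full input: {}  (accept=5 not in)

Answer: REJECT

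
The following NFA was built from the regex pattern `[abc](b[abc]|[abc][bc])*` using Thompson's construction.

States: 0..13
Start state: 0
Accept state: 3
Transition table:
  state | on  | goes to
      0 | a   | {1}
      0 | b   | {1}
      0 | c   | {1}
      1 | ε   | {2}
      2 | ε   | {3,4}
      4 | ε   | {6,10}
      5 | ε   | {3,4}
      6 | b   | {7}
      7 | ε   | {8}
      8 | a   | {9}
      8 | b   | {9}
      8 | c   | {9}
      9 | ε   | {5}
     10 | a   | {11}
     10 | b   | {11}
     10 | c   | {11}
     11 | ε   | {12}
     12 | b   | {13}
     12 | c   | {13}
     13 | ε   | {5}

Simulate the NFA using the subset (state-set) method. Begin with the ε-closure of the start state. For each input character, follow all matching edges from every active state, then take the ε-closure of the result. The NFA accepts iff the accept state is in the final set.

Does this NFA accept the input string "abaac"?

Answer: ACCEPT

Derivation:
initial (ε-close {0}): {0}
'a' @ 1: {1,2,3,4,6,10}  (accept∈set)
'b' @ 2: {7,8,11,12}
'a' @ 3: {3,4,5,6,9,10}  (accept∈set)
'a' @ 4: {11,12}
'c' @ 5: {3,4,5,6,10,13}  (accept∈set)
final: {3,4,5,6,10,13}; accept 3 in set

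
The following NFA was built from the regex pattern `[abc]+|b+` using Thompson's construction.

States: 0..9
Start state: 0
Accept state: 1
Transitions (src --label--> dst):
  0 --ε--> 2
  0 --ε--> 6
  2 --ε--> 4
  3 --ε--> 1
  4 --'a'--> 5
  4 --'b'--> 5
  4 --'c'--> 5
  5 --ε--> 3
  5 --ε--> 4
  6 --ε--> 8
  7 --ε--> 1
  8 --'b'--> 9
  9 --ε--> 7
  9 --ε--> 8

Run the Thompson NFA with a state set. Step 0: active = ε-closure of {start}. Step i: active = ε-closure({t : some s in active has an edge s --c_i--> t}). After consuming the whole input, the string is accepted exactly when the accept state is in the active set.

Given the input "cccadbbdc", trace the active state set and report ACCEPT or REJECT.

initial (ε-close {0}): {0,2,4,6,8}
'c' @ 1: {1,3,4,5}  [accepting]
'c' @ 2: {1,3,4,5}  [accepting]
'c' @ 3: {1,3,4,5}  [accepting]
'a' @ 4: {1,3,4,5}  [accepting]
'd' @ 5: {}  — dead — no transitions
rest 'bbdc' ignored (set empty)
final: {}; accept 1 not in set

Answer: REJECT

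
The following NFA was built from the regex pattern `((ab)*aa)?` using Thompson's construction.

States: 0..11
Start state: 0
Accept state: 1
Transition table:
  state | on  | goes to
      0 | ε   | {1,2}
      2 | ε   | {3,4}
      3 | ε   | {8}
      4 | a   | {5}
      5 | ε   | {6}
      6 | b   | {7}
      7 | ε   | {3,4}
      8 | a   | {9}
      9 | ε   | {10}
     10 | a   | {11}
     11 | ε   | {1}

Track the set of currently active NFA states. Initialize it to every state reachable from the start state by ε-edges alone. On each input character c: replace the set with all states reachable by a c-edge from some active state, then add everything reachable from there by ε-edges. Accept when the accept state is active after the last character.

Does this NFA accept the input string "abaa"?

Answer: ACCEPT

Trace:
S₀ = ε-closure({0}) = {0,1,2,3,4,8}
'a' @ 1: {5,6,9,10}
'b' @ 2: {3,4,7,8}
'a' @ 3: {5,6,9,10}
'a' @ 4: {1,11}  (accept∈set)
after full input: {1,11}  (accept=1 in)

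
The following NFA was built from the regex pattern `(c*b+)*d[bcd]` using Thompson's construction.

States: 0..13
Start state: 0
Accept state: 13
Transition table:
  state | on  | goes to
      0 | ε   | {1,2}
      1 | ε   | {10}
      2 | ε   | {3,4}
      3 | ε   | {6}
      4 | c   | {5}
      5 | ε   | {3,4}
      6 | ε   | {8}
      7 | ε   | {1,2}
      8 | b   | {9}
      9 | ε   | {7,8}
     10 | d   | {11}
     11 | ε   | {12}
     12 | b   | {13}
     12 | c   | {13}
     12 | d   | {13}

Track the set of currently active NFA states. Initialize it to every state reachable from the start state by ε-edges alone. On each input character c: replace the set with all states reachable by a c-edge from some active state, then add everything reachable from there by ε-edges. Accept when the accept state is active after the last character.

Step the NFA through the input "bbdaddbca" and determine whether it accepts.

Answer: REJECT

Steps:
start: ε-closure({0}) = {0,1,2,3,4,6,8,10}
'b' @ 1: {1,2,3,4,6,7,8,9,10}
'b' @ 2: {1,2,3,4,6,7,8,9,10}
'd' @ 3: {11,12}
'a' @ 4: {}  — dead — no transitions
rest 'ddbca' ignored (set empty)
final: {}; accept 13 not in set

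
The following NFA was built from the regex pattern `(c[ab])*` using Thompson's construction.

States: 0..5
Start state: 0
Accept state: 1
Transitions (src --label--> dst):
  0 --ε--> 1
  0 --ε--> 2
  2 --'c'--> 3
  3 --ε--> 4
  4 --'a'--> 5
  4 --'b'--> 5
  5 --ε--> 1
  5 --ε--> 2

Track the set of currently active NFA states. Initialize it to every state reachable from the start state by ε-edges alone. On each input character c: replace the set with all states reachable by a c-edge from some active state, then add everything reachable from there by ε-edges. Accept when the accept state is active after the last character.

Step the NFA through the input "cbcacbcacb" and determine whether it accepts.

Answer: ACCEPT

Trace:
S₀ = ε-closure({0}) = {0,1,2}
'c' @ 1: {3,4}
'b' @ 2: {1,2,5}  (accept∈set)
'c' @ 3: {3,4}
'a' @ 4: {1,2,5}  (accept∈set)
'c' @ 5: {3,4}
'b' @ 6: {1,2,5}  (accept∈set)
'c' @ 7: {3,4}
'a' @ 8: {1,2,5}  (accept∈set)
'c' @ 9: {3,4}
'b' @ 10: {1,2,5}  (accept∈set)
end set {1,2,5} — state 1 in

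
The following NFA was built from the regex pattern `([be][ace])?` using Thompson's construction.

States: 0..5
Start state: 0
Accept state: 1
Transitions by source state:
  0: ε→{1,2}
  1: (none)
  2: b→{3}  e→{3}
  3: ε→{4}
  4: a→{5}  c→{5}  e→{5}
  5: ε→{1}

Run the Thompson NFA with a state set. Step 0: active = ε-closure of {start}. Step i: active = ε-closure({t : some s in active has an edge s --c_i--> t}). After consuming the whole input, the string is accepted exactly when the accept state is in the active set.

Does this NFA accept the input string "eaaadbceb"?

Answer: REJECT

Derivation:
S₀ = ε-closure({0}) = {0,1,2}
'e' @ 1: {3,4}
'a' @ 2: {1,5}  (accept∈set)
'a' @ 3: {}  — state set empty
rest 'adbceb' ignored (set empty)
final: {}; accept 1 not in set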